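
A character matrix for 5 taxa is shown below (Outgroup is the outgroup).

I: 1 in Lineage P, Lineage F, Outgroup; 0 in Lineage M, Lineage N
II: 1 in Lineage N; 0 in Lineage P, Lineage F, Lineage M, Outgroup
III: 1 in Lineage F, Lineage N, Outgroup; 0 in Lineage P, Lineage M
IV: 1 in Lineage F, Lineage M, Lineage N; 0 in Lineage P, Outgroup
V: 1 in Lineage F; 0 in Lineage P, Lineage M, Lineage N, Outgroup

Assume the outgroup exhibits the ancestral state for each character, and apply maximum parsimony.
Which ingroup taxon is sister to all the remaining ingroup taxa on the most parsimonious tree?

Character polarity is set by the outgroup: the derived state is whichever differs from the outgroup's state, so for I, III the derived state is '0', and for the remaining characters it is '1'.
I (derived state '0') is shared by Lineage M and Lineage N — a synapomorphy uniting that clade.
II: derived state '1' in Lineage N only — an autapomorphy, so it tells us nothing about relationships among taxa.
III (state '0') occurs in Lineage M and Lineage P but conflicts with the nesting implied by the other characters — most parsimoniously interpreted as homoplasy.
Only Lineage F, Lineage M, and Lineage N show the derived state '1' for IV, supporting them as a clade.
V: derived state '1' in Lineage F only — an autapomorphy, so it tells us nothing about relationships among taxa.
Most parsimonious ingroup topology: (((Lineage M,Lineage N),Lineage F),Lineage P).
Lineage P is sister to the clade containing all other ingroup taxa, so it is the earliest-diverging (most basal) ingroup lineage.

Lineage P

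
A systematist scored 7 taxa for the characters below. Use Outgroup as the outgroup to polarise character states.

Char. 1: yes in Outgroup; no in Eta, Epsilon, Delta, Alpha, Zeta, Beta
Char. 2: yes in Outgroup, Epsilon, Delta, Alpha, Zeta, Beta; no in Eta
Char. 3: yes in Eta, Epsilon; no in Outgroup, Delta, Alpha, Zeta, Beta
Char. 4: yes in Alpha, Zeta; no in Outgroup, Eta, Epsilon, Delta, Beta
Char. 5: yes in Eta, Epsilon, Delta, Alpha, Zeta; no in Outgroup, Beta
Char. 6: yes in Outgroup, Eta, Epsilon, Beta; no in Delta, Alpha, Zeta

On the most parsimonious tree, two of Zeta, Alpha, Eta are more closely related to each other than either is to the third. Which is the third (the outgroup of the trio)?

Eta

Character polarity is set by the outgroup: the derived state is whichever differs from the outgroup's state, so for Char. 1, Char. 2, Char. 6 the derived state is 'no', and for the remaining characters it is 'yes'.
Char. 1 (derived state 'no') is shared by all ingroup taxa — unites the whole ingroup.
Char. 2: derived state 'no' in Eta only — an autapomorphy, so it tells us nothing about relationships among taxa.
Only Epsilon and Eta show the derived state 'yes' for Char. 3, supporting them as a clade.
Only Alpha and Zeta show the derived state 'yes' for Char. 4, supporting them as a clade.
Only Alpha, Delta, Epsilon, Eta, and Zeta show the derived state 'yes' for Char. 5, supporting them as a clade.
Char. 6 (derived state 'no') is shared by Alpha, Delta, and Zeta — a synapomorphy uniting that clade.
Most parsimonious ingroup topology: (((Eta,Epsilon),(Delta,(Alpha,Zeta))),Beta).
Alpha and Zeta share a more recent common ancestor with each other than either does with Eta, so Eta is the least closely related of the three.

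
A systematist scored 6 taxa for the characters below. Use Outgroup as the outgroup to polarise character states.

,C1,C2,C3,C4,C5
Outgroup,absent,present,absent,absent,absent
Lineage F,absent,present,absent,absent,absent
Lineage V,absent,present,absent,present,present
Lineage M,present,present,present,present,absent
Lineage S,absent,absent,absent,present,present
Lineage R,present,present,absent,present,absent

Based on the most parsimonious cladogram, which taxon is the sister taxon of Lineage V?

Character polarity is set by the outgroup: the derived state is whichever differs from the outgroup's state, so for C2 the derived state is 'absent', and for the remaining characters it is 'present'.
C1: derived state 'present' in Lineage M and Lineage R only — synapomorphy for {Lineage M, Lineage R}.
C2: derived state 'absent' in Lineage S only — an autapomorphy, so it tells us nothing about relationships among taxa.
C3 (derived state 'present') is unique to Lineage M (autapomorphy; uninformative for grouping).
Only Lineage M, Lineage R, Lineage S, and Lineage V show the derived state 'present' for C4, supporting them as a clade.
Only Lineage S and Lineage V show the derived state 'present' for C5, supporting them as a clade.
Most parsimonious ingroup topology: (((Lineage V,Lineage S),(Lineage R,Lineage M)),Lineage F).
Lineage V and Lineage S form a cherry on this tree, so they are sister taxa.

Lineage S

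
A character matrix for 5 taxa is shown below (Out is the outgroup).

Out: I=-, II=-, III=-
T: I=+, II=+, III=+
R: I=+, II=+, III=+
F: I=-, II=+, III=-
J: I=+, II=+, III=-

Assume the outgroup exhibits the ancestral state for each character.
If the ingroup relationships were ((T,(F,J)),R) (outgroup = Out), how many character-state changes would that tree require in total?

Map each character onto ((T,(F,J)),R) (rooted by Out) and count the minimum state changes it requires (Fitch parsimony):
I: 2; II: 1; III: 2.
Total tree length = 5.

5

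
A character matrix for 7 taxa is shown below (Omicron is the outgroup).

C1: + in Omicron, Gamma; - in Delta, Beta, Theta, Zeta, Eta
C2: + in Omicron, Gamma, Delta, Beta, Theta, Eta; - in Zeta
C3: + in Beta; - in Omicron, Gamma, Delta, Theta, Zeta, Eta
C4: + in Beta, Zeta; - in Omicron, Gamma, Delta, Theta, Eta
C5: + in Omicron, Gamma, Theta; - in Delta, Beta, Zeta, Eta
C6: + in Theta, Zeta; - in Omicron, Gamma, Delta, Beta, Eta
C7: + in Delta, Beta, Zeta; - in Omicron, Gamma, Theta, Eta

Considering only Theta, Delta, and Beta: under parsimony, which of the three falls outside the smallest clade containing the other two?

Character polarity is set by the outgroup: the derived state is whichever differs from the outgroup's state, so for C1, C2, C5 the derived state is '-', and for the remaining characters it is '+'.
C1 (derived state '-') is shared by Beta, Delta, Eta, Theta, and Zeta — a synapomorphy uniting that clade.
C2: derived state '-' in Zeta only — an autapomorphy, so it tells us nothing about relationships among taxa.
C3 (derived state '+') is unique to Beta (autapomorphy; uninformative for grouping).
Only Beta and Zeta show the derived state '+' for C4, supporting them as a clade.
C5 (derived state '-') is shared by Beta, Delta, Eta, and Zeta — a synapomorphy uniting that clade.
C6 (state '+') occurs in Theta and Zeta but conflicts with the nesting implied by the other characters — most parsimoniously interpreted as homoplasy.
C7 (derived state '+') is shared by Beta, Delta, and Zeta — a synapomorphy uniting that clade.
Most parsimonious ingroup topology: ((Theta,(((Beta,Zeta),Delta),Eta)),Gamma).
Beta and Delta share a more recent common ancestor with each other than either does with Theta, so Theta is the least closely related of the three.

Theta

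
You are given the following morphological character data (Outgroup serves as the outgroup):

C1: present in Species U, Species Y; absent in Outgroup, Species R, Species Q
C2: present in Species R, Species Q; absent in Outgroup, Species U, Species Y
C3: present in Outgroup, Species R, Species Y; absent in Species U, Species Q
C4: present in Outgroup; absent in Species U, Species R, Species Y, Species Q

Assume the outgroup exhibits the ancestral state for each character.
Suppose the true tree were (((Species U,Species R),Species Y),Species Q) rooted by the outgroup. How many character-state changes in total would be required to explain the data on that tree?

7

Map each character onto (((Species U,Species R),Species Y),Species Q) (rooted by Outgroup) and count the minimum state changes it requires (Fitch parsimony):
C1: 2; C2: 2; C3: 2; C4: 1.
Total tree length = 7.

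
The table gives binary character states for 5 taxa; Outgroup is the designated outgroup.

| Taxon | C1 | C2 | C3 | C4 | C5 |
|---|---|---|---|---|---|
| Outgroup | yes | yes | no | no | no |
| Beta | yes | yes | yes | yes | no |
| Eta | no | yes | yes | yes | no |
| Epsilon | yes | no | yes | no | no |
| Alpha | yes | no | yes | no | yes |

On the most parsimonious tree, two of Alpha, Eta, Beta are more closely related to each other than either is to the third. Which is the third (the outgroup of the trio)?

Alpha

Character polarity is set by the outgroup: the derived state is whichever differs from the outgroup's state, so for C1, C2 the derived state is 'no', and for the remaining characters it is 'yes'.
C1 (derived state 'no') is unique to Eta (autapomorphy; uninformative for grouping).
Only Alpha and Epsilon show the derived state 'no' for C2, supporting them as a clade.
All ingroup taxa share the derived state 'yes' for C3; it defines the ingroup but does not resolve relationships within it.
C4: derived state 'yes' in Beta and Eta only — synapomorphy for {Beta, Eta}.
C5: derived state 'yes' in Alpha only — an autapomorphy, so it tells us nothing about relationships among taxa.
Most parsimonious ingroup topology: ((Beta,Eta),(Epsilon,Alpha)).
Beta and Eta share a more recent common ancestor with each other than either does with Alpha, so Alpha is the least closely related of the three.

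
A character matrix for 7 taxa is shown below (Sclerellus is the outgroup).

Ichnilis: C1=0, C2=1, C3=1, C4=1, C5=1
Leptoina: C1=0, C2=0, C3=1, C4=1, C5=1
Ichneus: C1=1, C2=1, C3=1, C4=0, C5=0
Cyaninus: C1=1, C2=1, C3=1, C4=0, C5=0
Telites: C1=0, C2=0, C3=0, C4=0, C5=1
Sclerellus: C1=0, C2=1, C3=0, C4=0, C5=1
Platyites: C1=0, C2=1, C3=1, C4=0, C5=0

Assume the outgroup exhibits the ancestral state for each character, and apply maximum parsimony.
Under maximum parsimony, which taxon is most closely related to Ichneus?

Character polarity is set by the outgroup: the derived state is whichever differs from the outgroup's state, so for C2, C5 the derived state is '0', and for the remaining characters it is '1'.
C1: derived state '1' in Cyaninus and Ichneus only — synapomorphy for {Cyaninus, Ichneus}.
C2 (state '0') occurs in Leptoina and Telites but conflicts with the nesting implied by the other characters — most parsimoniously interpreted as homoplasy.
C3 (derived state '1') is shared by Cyaninus, Ichneus, Ichnilis, Leptoina, and Platyites — a synapomorphy uniting that clade.
C4: derived state '1' in Ichnilis and Leptoina only — synapomorphy for {Ichnilis, Leptoina}.
Only Cyaninus, Ichneus, and Platyites show the derived state '0' for C5, supporting them as a clade.
Most parsimonious ingroup topology: (((Leptoina,Ichnilis),((Ichneus,Cyaninus),Platyites)),Telites).
Ichneus and Cyaninus form a cherry on this tree, so they are sister taxa.

Cyaninus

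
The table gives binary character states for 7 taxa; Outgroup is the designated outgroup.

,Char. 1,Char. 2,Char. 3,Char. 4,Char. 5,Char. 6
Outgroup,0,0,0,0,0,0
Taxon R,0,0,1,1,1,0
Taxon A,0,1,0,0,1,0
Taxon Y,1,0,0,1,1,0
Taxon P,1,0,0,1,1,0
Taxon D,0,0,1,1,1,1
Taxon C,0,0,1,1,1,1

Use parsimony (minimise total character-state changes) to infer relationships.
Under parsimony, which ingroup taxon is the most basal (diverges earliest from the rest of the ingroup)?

The outgroup has state '0' for every character, so '1' is the derived state throughout.
Char. 1 (derived state '1') is shared by Taxon P and Taxon Y — a synapomorphy uniting that clade.
Char. 2 (derived state '1') is unique to Taxon A (autapomorphy; uninformative for grouping).
Char. 3 (derived state '1') is shared by Taxon C, Taxon D, and Taxon R — a synapomorphy uniting that clade.
Char. 4: derived state '1' in Taxon C, Taxon D, Taxon P, Taxon R, and Taxon Y only — synapomorphy for {Taxon C, Taxon D, Taxon P, Taxon R, Taxon Y}.
All ingroup taxa share the derived state '1' for Char. 5; it defines the ingroup but does not resolve relationships within it.
Char. 6 (derived state '1') is shared by Taxon C and Taxon D — a synapomorphy uniting that clade.
Most parsimonious ingroup topology: (((Taxon R,(Taxon D,Taxon C)),(Taxon Y,Taxon P)),Taxon A).
Taxon A is sister to the clade containing all other ingroup taxa, so it is the earliest-diverging (most basal) ingroup lineage.

Taxon A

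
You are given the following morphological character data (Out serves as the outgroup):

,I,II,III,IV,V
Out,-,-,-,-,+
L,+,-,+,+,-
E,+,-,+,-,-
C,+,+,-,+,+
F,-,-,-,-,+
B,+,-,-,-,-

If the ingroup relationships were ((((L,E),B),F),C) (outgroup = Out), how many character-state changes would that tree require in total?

Map each character onto ((((L,E),B),F),C) (rooted by Out) and count the minimum state changes it requires (Fitch parsimony):
I: 2; II: 1; III: 1; IV: 2; V: 1.
Total tree length = 7.

7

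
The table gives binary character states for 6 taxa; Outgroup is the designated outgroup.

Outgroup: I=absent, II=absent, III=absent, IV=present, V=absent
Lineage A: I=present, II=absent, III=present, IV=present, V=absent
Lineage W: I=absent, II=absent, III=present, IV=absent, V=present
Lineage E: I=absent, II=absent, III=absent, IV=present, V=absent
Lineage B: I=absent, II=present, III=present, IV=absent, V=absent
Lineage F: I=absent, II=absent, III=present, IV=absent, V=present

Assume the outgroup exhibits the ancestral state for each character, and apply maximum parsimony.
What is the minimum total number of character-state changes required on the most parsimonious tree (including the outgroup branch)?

5

Character polarity is set by the outgroup: the derived state is whichever differs from the outgroup's state, so for IV the derived state is 'absent', and for the remaining characters it is 'present'.
I: derived state 'present' in Lineage A only — an autapomorphy, so it tells us nothing about relationships among taxa.
II: derived state 'present' in Lineage B only — an autapomorphy, so it tells us nothing about relationships among taxa.
III (derived state 'present') is shared by Lineage A, Lineage B, Lineage F, and Lineage W — a synapomorphy uniting that clade.
IV: derived state 'absent' in Lineage B, Lineage F, and Lineage W only — synapomorphy for {Lineage B, Lineage F, Lineage W}.
V (derived state 'present') is shared by Lineage F and Lineage W — a synapomorphy uniting that clade.
Most parsimonious ingroup topology: ((Lineage A,((Lineage W,Lineage F),Lineage B)),Lineage E).
Changes per character on this tree: I: 1; II: 1; III: 1; IV: 1; V: 1.
Total = 5.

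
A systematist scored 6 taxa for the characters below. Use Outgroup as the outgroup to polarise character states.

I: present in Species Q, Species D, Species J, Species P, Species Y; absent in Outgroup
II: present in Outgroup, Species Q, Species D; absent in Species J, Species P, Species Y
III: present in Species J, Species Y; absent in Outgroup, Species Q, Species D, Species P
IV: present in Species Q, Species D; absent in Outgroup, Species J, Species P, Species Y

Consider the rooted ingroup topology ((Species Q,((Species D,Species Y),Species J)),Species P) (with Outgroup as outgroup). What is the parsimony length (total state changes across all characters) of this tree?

Map each character onto ((Species Q,((Species D,Species Y),Species J)),Species P) (rooted by Outgroup) and count the minimum state changes it requires (Fitch parsimony):
I: 1; II: 3; III: 2; IV: 2.
Total tree length = 8.

8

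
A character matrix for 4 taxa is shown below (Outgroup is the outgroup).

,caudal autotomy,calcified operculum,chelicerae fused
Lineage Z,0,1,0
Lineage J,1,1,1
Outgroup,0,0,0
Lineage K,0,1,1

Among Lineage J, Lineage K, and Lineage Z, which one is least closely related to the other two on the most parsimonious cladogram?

The outgroup has state '0' for every character, so '1' is the derived state throughout.
caudal autotomy: derived state '1' in Lineage J only — an autapomorphy, so it tells us nothing about relationships among taxa.
calcified operculum (derived state '1') is shared by all ingroup taxa — unites the whole ingroup.
Only Lineage J and Lineage K show the derived state '1' for chelicerae fused, supporting them as a clade.
Most parsimonious ingroup topology: ((Lineage J,Lineage K),Lineage Z).
Lineage K and Lineage J share a more recent common ancestor with each other than either does with Lineage Z, so Lineage Z is the least closely related of the three.

Lineage Z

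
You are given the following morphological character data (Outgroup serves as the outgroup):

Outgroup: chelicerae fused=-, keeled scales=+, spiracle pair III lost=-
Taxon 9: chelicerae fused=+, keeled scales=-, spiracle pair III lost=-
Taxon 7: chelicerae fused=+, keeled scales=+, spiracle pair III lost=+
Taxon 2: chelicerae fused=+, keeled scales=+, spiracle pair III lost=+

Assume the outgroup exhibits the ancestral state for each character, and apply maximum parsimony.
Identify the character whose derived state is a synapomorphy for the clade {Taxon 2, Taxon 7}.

Character polarity is set by the outgroup: the derived state is whichever differs from the outgroup's state, so for keeled scales the derived state is '-', and for the remaining characters it is '+'.
chelicerae fused (derived state '+') is shared by all ingroup taxa — unites the whole ingroup.
keeled scales: derived state '-' in Taxon 9 only — an autapomorphy, so it tells us nothing about relationships among taxa.
spiracle pair III lost (derived state '+') is shared by Taxon 2 and Taxon 7 — a synapomorphy uniting that clade.
Most parsimonious ingroup topology: ((Taxon 2,Taxon 7),Taxon 9).
The clade {Taxon 2, Taxon 7} is supported by spiracle pair III lost: its derived state '+' occurs in exactly those taxa and in no other taxon (including the outgroup).

spiracle pair III lost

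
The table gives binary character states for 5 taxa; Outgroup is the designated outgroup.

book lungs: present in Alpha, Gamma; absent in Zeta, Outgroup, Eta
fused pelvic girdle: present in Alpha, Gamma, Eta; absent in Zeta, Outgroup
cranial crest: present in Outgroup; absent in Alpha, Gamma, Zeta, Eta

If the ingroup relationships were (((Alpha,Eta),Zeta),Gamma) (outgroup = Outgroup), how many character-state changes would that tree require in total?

Map each character onto (((Alpha,Eta),Zeta),Gamma) (rooted by Outgroup) and count the minimum state changes it requires (Fitch parsimony):
book lungs: 2; fused pelvic girdle: 2; cranial crest: 1.
Total tree length = 5.

5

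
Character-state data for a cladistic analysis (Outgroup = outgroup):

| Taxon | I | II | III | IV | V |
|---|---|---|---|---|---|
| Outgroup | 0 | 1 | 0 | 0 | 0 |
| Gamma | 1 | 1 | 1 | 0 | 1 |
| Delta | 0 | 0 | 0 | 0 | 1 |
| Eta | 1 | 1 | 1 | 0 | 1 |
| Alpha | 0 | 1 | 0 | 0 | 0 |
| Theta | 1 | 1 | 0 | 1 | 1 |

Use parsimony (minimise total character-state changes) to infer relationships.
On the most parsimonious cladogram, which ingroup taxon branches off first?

Character polarity is set by the outgroup: the derived state is whichever differs from the outgroup's state, so for II the derived state is '0', and for the remaining characters it is '1'.
I (derived state '1') is shared by Eta, Gamma, and Theta — a synapomorphy uniting that clade.
II (derived state '0') is unique to Delta (autapomorphy; uninformative for grouping).
III (derived state '1') is shared by Eta and Gamma — a synapomorphy uniting that clade.
IV (derived state '1') is unique to Theta (autapomorphy; uninformative for grouping).
V (derived state '1') is shared by Delta, Eta, Gamma, and Theta — a synapomorphy uniting that clade.
Most parsimonious ingroup topology: (((Theta,(Eta,Gamma)),Delta),Alpha).
Alpha is sister to the clade containing all other ingroup taxa, so it is the earliest-diverging (most basal) ingroup lineage.

Alpha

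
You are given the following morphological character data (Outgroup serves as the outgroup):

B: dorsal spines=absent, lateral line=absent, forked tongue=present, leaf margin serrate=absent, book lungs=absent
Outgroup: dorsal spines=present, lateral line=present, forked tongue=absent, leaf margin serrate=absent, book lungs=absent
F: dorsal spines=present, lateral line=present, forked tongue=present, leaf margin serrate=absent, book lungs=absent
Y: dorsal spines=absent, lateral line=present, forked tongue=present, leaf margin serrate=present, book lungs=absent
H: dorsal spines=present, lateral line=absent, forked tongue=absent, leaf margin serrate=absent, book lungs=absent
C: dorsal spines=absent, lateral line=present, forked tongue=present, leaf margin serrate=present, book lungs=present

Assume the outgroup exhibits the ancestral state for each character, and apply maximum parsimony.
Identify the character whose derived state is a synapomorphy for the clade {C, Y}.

leaf margin serrate

Character polarity is set by the outgroup: the derived state is whichever differs from the outgroup's state, so for dorsal spines, lateral line the derived state is 'absent', and for the remaining characters it is 'present'.
dorsal spines (derived state 'absent') is shared by B, C, and Y — a synapomorphy uniting that clade.
lateral line (state 'absent') occurs in B and H but conflicts with the nesting implied by the other characters — most parsimoniously interpreted as homoplasy.
forked tongue: derived state 'present' in B, C, F, and Y only — synapomorphy for {B, C, F, Y}.
leaf margin serrate: derived state 'present' in C and Y only — synapomorphy for {C, Y}.
book lungs (derived state 'present') is unique to C (autapomorphy; uninformative for grouping).
Most parsimonious ingroup topology: ((((Y,C),B),F),H).
The clade {C, Y} is supported by leaf margin serrate: its derived state 'present' occurs in exactly those taxa and in no other taxon (including the outgroup).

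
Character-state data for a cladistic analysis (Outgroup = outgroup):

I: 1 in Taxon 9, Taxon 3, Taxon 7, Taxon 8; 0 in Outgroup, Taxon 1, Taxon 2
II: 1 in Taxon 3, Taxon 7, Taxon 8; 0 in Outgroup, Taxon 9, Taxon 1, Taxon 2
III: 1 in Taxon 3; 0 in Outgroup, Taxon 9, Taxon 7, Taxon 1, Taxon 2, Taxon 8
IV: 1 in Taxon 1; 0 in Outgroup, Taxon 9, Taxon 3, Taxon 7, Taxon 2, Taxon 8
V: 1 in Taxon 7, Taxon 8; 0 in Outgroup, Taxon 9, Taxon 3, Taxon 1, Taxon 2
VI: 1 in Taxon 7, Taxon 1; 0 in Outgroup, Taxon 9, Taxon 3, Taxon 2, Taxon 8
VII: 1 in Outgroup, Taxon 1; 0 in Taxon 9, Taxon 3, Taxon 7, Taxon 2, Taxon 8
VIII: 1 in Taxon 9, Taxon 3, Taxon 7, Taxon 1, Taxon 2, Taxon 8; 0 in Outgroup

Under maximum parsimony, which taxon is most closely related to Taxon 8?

Taxon 7

Character polarity is set by the outgroup: the derived state is whichever differs from the outgroup's state, so for VII the derived state is '0', and for the remaining characters it is '1'.
I: derived state '1' in Taxon 3, Taxon 7, Taxon 8, and Taxon 9 only — synapomorphy for {Taxon 3, Taxon 7, Taxon 8, Taxon 9}.
II (derived state '1') is shared by Taxon 3, Taxon 7, and Taxon 8 — a synapomorphy uniting that clade.
III: derived state '1' in Taxon 3 only — an autapomorphy, so it tells us nothing about relationships among taxa.
IV (derived state '1') is unique to Taxon 1 (autapomorphy; uninformative for grouping).
Only Taxon 7 and Taxon 8 show the derived state '1' for V, supporting them as a clade.
VI (state '1') occurs in Taxon 1 and Taxon 7 but conflicts with the nesting implied by the other characters — most parsimoniously interpreted as homoplasy.
VII (derived state '0') is shared by Taxon 2, Taxon 3, Taxon 7, Taxon 8, and Taxon 9 — a synapomorphy uniting that clade.
All ingroup taxa share the derived state '1' for VIII; it defines the ingroup but does not resolve relationships within it.
Most parsimonious ingroup topology: (Taxon 1,(((Taxon 3,(Taxon 7,Taxon 8)),Taxon 9),Taxon 2)).
Taxon 8 and Taxon 7 form a cherry on this tree, so they are sister taxa.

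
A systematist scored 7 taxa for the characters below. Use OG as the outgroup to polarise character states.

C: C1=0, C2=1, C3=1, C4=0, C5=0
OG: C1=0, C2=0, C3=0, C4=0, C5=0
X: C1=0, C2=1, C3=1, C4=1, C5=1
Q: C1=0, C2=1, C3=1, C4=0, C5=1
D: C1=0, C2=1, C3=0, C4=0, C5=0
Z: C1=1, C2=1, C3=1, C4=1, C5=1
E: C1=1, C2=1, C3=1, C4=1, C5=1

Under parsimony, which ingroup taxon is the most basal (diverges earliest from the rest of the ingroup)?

The outgroup has state '0' for every character, so '1' is the derived state throughout.
C1 (derived state '1') is shared by E and Z — a synapomorphy uniting that clade.
C2 (derived state '1') is shared by all ingroup taxa — unites the whole ingroup.
Only C, E, Q, X, and Z show the derived state '1' for C3, supporting them as a clade.
Only E, X, and Z show the derived state '1' for C4, supporting them as a clade.
C5 (derived state '1') is shared by E, Q, X, and Z — a synapomorphy uniting that clade.
Most parsimonious ingroup topology: (((((Z,E),X),Q),C),D).
D is sister to the clade containing all other ingroup taxa, so it is the earliest-diverging (most basal) ingroup lineage.

D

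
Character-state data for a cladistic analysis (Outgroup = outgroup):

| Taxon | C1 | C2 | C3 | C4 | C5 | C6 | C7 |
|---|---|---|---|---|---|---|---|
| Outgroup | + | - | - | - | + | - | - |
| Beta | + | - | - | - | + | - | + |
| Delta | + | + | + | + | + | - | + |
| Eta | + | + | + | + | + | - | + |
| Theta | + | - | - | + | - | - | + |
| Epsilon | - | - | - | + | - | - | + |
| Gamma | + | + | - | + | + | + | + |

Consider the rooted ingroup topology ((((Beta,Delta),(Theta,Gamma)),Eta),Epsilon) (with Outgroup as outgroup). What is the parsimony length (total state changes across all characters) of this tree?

Map each character onto ((((Beta,Delta),(Theta,Gamma)),Eta),Epsilon) (rooted by Outgroup) and count the minimum state changes it requires (Fitch parsimony):
C1: 1; C2: 3; C3: 2; C4: 2; C5: 2; C6: 1; C7: 1.
Total tree length = 12.

12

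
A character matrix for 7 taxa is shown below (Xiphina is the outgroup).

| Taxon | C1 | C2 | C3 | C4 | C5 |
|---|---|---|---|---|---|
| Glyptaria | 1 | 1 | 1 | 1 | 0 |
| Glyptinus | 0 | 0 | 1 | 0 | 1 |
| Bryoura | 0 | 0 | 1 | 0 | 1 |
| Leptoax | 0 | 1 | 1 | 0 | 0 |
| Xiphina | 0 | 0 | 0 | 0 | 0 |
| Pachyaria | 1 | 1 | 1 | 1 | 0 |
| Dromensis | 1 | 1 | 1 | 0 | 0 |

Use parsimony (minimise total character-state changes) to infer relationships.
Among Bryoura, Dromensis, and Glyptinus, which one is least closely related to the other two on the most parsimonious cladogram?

Dromensis

The outgroup has state '0' for every character, so '1' is the derived state throughout.
C1: derived state '1' in Dromensis, Glyptaria, and Pachyaria only — synapomorphy for {Dromensis, Glyptaria, Pachyaria}.
Only Dromensis, Glyptaria, Leptoax, and Pachyaria show the derived state '1' for C2, supporting them as a clade.
C3 (derived state '1') is shared by all ingroup taxa — unites the whole ingroup.
C4: derived state '1' in Glyptaria and Pachyaria only — synapomorphy for {Glyptaria, Pachyaria}.
C5: derived state '1' in Bryoura and Glyptinus only — synapomorphy for {Bryoura, Glyptinus}.
Most parsimonious ingroup topology: ((((Pachyaria,Glyptaria),Dromensis),Leptoax),(Bryoura,Glyptinus)).
Glyptinus and Bryoura share a more recent common ancestor with each other than either does with Dromensis, so Dromensis is the least closely related of the three.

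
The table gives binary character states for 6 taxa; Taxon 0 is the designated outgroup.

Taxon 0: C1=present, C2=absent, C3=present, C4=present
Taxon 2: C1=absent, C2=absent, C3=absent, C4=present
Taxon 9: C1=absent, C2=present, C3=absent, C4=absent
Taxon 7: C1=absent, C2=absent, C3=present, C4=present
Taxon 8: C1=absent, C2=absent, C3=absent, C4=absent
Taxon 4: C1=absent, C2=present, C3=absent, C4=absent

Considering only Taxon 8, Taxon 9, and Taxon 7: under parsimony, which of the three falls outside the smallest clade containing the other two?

Character polarity is set by the outgroup: the derived state is whichever differs from the outgroup's state, so for C1, C3, C4 the derived state is 'absent', and for the remaining characters it is 'present'.
All ingroup taxa share the derived state 'absent' for C1; it defines the ingroup but does not resolve relationships within it.
C2: derived state 'present' in Taxon 4 and Taxon 9 only — synapomorphy for {Taxon 4, Taxon 9}.
Only Taxon 2, Taxon 4, Taxon 8, and Taxon 9 show the derived state 'absent' for C3, supporting them as a clade.
C4: derived state 'absent' in Taxon 4, Taxon 8, and Taxon 9 only — synapomorphy for {Taxon 4, Taxon 8, Taxon 9}.
Most parsimonious ingroup topology: ((Taxon 2,((Taxon 9,Taxon 4),Taxon 8)),Taxon 7).
Taxon 9 and Taxon 8 share a more recent common ancestor with each other than either does with Taxon 7, so Taxon 7 is the least closely related of the three.

Taxon 7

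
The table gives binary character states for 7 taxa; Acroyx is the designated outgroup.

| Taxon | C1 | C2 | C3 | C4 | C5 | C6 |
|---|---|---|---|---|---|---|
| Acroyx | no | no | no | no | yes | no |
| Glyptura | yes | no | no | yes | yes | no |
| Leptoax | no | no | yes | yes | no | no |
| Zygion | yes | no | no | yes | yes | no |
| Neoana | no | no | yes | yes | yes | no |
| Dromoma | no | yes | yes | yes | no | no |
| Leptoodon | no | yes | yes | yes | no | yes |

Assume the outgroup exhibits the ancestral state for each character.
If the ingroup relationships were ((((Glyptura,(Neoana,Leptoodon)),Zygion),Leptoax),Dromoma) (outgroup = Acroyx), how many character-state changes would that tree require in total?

Map each character onto ((((Glyptura,(Neoana,Leptoodon)),Zygion),Leptoax),Dromoma) (rooted by Acroyx) and count the minimum state changes it requires (Fitch parsimony):
C1: 2; C2: 2; C3: 3; C4: 1; C5: 3; C6: 1.
Total tree length = 12.

12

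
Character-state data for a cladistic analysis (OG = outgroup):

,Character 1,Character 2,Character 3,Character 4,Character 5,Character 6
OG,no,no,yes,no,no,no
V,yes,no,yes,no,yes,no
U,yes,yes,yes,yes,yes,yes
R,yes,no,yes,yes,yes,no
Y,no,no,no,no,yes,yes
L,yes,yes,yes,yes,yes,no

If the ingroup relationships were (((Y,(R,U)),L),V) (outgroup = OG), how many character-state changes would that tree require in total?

Map each character onto (((Y,(R,U)),L),V) (rooted by OG) and count the minimum state changes it requires (Fitch parsimony):
Character 1: 2; Character 2: 2; Character 3: 1; Character 4: 2; Character 5: 1; Character 6: 2.
Total tree length = 10.

10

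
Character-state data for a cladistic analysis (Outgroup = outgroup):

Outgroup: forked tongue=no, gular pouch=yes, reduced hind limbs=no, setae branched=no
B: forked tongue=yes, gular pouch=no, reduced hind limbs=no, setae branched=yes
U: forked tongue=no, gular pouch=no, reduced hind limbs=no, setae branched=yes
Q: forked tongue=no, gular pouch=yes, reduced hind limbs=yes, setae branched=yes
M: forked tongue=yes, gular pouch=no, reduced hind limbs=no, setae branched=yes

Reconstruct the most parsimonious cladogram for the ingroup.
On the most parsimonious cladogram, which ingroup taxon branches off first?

Character polarity is set by the outgroup: the derived state is whichever differs from the outgroup's state, so for gular pouch the derived state is 'no', and for the remaining characters it is 'yes'.
Only B and M show the derived state 'yes' for forked tongue, supporting them as a clade.
gular pouch (derived state 'no') is shared by B, M, and U — a synapomorphy uniting that clade.
reduced hind limbs: derived state 'yes' in Q only — an autapomorphy, so it tells us nothing about relationships among taxa.
setae branched (derived state 'yes') is shared by all ingroup taxa — unites the whole ingroup.
Most parsimonious ingroup topology: (((B,M),U),Q).
Q is sister to the clade containing all other ingroup taxa, so it is the earliest-diverging (most basal) ingroup lineage.

Q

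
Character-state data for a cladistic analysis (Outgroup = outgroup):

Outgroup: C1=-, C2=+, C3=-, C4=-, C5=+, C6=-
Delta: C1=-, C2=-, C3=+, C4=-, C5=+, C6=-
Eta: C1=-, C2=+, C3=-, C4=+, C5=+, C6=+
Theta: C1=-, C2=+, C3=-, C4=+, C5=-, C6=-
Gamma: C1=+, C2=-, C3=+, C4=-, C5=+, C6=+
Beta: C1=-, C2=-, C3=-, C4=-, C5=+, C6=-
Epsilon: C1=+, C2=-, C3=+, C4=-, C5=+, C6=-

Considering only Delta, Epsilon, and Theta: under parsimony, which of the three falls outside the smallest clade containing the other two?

Theta

Character polarity is set by the outgroup: the derived state is whichever differs from the outgroup's state, so for C2, C5 the derived state is '-', and for the remaining characters it is '+'.
Only Epsilon and Gamma show the derived state '+' for C1, supporting them as a clade.
C2 (derived state '-') is shared by Beta, Delta, Epsilon, and Gamma — a synapomorphy uniting that clade.
C3 (derived state '+') is shared by Delta, Epsilon, and Gamma — a synapomorphy uniting that clade.
C4 (derived state '+') is shared by Eta and Theta — a synapomorphy uniting that clade.
C5 (derived state '-') is unique to Theta (autapomorphy; uninformative for grouping).
C6 (state '+') occurs in Eta and Gamma but conflicts with the nesting implied by the other characters — most parsimoniously interpreted as homoplasy.
Most parsimonious ingroup topology: (((Delta,(Gamma,Epsilon)),Beta),(Eta,Theta)).
Epsilon and Delta share a more recent common ancestor with each other than either does with Theta, so Theta is the least closely related of the three.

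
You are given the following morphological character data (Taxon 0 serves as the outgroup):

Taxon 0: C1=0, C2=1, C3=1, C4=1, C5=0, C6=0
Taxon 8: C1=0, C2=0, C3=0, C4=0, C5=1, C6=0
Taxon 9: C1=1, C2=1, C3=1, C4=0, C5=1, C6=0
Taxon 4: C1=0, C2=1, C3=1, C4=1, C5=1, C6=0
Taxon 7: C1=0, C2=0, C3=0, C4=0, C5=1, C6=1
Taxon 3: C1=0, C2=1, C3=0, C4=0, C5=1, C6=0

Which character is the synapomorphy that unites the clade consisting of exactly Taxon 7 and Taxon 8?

C2

Character polarity is set by the outgroup: the derived state is whichever differs from the outgroup's state, so for C2, C3, C4 the derived state is '0', and for the remaining characters it is '1'.
C1: derived state '1' in Taxon 9 only — an autapomorphy, so it tells us nothing about relationships among taxa.
C2: derived state '0' in Taxon 7 and Taxon 8 only — synapomorphy for {Taxon 7, Taxon 8}.
C3 (derived state '0') is shared by Taxon 3, Taxon 7, and Taxon 8 — a synapomorphy uniting that clade.
Only Taxon 3, Taxon 7, Taxon 8, and Taxon 9 show the derived state '0' for C4, supporting them as a clade.
C5 (derived state '1') is shared by all ingroup taxa — unites the whole ingroup.
C6 (derived state '1') is unique to Taxon 7 (autapomorphy; uninformative for grouping).
Most parsimonious ingroup topology: ((((Taxon 8,Taxon 7),Taxon 3),Taxon 9),Taxon 4).
The clade {Taxon 7, Taxon 8} is supported by C2: its derived state '0' occurs in exactly those taxa and in no other taxon (including the outgroup).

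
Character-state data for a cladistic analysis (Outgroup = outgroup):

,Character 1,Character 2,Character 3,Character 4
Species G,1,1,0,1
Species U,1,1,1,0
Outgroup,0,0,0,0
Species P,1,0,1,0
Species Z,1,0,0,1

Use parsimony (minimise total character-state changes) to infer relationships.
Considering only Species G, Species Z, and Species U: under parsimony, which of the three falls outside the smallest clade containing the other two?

Species U

The outgroup has state '0' for every character, so '1' is the derived state throughout.
Character 1 (derived state '1') is shared by all ingroup taxa — unites the whole ingroup.
Character 2 (state '1') occurs in Species G and Species U but conflicts with the nesting implied by the other characters — most parsimoniously interpreted as homoplasy.
Character 3 (derived state '1') is shared by Species P and Species U — a synapomorphy uniting that clade.
Character 4 (derived state '1') is shared by Species G and Species Z — a synapomorphy uniting that clade.
Most parsimonious ingroup topology: ((Species Z,Species G),(Species P,Species U)).
Species Z and Species G share a more recent common ancestor with each other than either does with Species U, so Species U is the least closely related of the three.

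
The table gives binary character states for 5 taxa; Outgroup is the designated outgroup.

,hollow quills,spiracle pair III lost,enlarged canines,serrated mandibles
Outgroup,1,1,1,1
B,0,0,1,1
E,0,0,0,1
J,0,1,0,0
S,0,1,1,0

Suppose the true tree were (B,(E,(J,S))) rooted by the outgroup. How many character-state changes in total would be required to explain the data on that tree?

Map each character onto (B,(E,(J,S))) (rooted by Outgroup) and count the minimum state changes it requires (Fitch parsimony):
hollow quills: 1; spiracle pair III lost: 2; enlarged canines: 2; serrated mandibles: 1.
Total tree length = 6.

6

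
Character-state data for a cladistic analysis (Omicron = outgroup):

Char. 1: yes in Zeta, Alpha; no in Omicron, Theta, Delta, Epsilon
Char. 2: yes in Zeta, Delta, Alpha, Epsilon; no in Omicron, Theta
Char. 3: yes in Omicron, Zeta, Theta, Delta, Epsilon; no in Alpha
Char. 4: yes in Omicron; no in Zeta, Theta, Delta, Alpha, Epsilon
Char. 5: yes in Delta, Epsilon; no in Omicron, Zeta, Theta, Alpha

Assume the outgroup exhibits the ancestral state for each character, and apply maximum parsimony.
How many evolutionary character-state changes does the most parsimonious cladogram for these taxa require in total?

Character polarity is set by the outgroup: the derived state is whichever differs from the outgroup's state, so for Char. 3, Char. 4 the derived state is 'no', and for the remaining characters it is 'yes'.
Only Alpha and Zeta show the derived state 'yes' for Char. 1, supporting them as a clade.
Only Alpha, Delta, Epsilon, and Zeta show the derived state 'yes' for Char. 2, supporting them as a clade.
Char. 3 (derived state 'no') is unique to Alpha (autapomorphy; uninformative for grouping).
All ingroup taxa share the derived state 'no' for Char. 4; it defines the ingroup but does not resolve relationships within it.
Char. 5 (derived state 'yes') is shared by Delta and Epsilon — a synapomorphy uniting that clade.
Most parsimonious ingroup topology: (((Zeta,Alpha),(Delta,Epsilon)),Theta).
Changes per character on this tree: Char. 1: 1; Char. 2: 1; Char. 3: 1; Char. 4: 1; Char. 5: 1.
Total = 5.

5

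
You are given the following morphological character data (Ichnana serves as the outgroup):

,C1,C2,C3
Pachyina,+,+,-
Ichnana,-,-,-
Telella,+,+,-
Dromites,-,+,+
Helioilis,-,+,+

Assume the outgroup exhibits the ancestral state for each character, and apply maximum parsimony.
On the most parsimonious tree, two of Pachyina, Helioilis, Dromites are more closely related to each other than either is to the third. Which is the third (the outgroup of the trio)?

Pachyina

The outgroup has state '-' for every character, so '+' is the derived state throughout.
C1 (derived state '+') is shared by Pachyina and Telella — a synapomorphy uniting that clade.
C2 (derived state '+') is shared by all ingroup taxa — unites the whole ingroup.
C3 (derived state '+') is shared by Dromites and Helioilis — a synapomorphy uniting that clade.
Most parsimonious ingroup topology: ((Telella,Pachyina),(Helioilis,Dromites)).
Dromites and Helioilis share a more recent common ancestor with each other than either does with Pachyina, so Pachyina is the least closely related of the three.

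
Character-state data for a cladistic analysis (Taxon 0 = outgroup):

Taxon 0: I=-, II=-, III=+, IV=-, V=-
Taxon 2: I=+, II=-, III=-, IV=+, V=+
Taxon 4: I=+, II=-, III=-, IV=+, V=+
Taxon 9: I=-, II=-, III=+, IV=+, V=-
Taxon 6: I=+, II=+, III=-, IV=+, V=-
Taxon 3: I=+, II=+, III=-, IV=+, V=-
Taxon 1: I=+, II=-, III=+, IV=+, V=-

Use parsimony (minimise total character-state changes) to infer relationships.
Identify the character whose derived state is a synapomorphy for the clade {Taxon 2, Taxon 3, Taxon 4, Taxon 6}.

III

Character polarity is set by the outgroup: the derived state is whichever differs from the outgroup's state, so for III the derived state is '-', and for the remaining characters it is '+'.
I (derived state '+') is shared by Taxon 1, Taxon 2, Taxon 3, Taxon 4, and Taxon 6 — a synapomorphy uniting that clade.
Only Taxon 3 and Taxon 6 show the derived state '+' for II, supporting them as a clade.
Only Taxon 2, Taxon 3, Taxon 4, and Taxon 6 show the derived state '-' for III, supporting them as a clade.
All ingroup taxa share the derived state '+' for IV; it defines the ingroup but does not resolve relationships within it.
V (derived state '+') is shared by Taxon 2 and Taxon 4 — a synapomorphy uniting that clade.
Most parsimonious ingroup topology: ((((Taxon 2,Taxon 4),(Taxon 6,Taxon 3)),Taxon 1),Taxon 9).
The clade {Taxon 2, Taxon 3, Taxon 4, Taxon 6} is supported by III: its derived state '-' occurs in exactly those taxa and in no other taxon (including the outgroup).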